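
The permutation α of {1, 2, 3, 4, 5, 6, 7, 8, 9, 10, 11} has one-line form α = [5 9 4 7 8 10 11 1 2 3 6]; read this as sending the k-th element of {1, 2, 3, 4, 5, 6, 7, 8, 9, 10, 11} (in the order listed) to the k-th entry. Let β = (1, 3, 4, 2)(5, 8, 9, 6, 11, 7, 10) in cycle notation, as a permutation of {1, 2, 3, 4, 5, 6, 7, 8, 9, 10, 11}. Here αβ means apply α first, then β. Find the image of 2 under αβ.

6

(αβ)(2) = β(α(2)). α(2) = 9, then β(9) = 6. So (αβ)(2) = 6.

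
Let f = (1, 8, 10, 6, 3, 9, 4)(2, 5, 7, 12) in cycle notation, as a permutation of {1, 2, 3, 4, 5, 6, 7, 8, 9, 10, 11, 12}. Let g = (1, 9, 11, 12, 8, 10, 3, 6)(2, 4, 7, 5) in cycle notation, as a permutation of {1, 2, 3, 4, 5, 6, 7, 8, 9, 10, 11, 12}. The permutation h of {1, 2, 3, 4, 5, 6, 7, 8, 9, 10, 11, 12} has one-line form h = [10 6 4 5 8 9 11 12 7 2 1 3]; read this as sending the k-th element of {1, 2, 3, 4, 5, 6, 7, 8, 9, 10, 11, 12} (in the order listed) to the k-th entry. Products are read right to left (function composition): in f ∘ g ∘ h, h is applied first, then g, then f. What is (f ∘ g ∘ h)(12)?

Apply the permutations in order: h(12) = 3, then g(3) = 6, then f(6) = 3. So (f ∘ g ∘ h)(12) = 3.

3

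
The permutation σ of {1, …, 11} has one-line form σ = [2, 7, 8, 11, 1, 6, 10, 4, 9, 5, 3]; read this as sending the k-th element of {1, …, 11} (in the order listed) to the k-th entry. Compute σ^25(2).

Tracing 2 → 7 → … returns to 2 after 5 steps, so 2 lies in a 5-cycle (1, 2, 7, 10, 5).
On a 5-cycle, σ^5 is the identity, so σ^25 = σ^0 there (25 ≡ 0 mod 5).
So σ^25(2) = 2.

2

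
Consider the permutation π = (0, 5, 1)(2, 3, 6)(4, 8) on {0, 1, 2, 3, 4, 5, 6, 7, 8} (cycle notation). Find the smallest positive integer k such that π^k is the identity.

The disjoint cycles have lengths 3, 3, 2, 1.
Since disjoint cycles commute, ord(π) = lcm(3, 3, 2) = 6.

6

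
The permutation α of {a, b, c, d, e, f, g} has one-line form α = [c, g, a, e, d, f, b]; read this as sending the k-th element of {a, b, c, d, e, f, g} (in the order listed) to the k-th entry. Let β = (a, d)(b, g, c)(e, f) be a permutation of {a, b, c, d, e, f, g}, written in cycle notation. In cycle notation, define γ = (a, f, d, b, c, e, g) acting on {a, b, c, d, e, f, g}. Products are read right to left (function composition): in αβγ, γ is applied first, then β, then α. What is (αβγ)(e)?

a

(αβγ)(e) = α(β(γ(e))). γ(e) = g, then β(g) = c, then α(c) = a, so the result is a.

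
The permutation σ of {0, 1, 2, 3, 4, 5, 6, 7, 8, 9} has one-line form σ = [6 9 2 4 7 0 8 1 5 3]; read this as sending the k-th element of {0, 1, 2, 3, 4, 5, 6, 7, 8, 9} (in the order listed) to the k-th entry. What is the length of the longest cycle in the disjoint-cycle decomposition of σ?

5

Decomposing into disjoint cycles gives (0, 6, 8, 5)(1, 9, 3, 4, 7); the longest has length 5.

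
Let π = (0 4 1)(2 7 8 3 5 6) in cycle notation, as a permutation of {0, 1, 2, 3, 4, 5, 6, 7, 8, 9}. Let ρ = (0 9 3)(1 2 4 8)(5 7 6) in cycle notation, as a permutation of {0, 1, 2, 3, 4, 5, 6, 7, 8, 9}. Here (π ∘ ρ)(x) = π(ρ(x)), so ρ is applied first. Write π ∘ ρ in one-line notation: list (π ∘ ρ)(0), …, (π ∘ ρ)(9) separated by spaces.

9 7 1 4 3 8 6 2 0 5

(π ∘ ρ)(x) = π(ρ(x)). Computing each image: π(ρ(0)) = π(9) = 9, π(ρ(1)) = π(2) = 7, π(ρ(2)) = π(4) = 1, π(ρ(3)) = π(0) = 4, π(ρ(4)) = π(8) = 3, π(ρ(5)) = π(7) = 8, π(ρ(6)) = π(5) = 6, π(ρ(7)) = π(6) = 2, π(ρ(8)) = π(1) = 0, π(ρ(9)) = π(3) = 5.
Hence π ∘ ρ = [9 7 1 4 3 8 6 2 0 5].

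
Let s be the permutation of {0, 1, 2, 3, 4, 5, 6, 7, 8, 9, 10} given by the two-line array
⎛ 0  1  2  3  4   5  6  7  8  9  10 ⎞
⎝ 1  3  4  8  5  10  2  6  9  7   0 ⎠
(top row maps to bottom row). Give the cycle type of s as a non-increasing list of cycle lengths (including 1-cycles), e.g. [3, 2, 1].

[11]

The disjoint cycles are (0, 1, 3, 8, 9, 7, 6, 2, 4, 5, 10), with lengths 11 in non-increasing order.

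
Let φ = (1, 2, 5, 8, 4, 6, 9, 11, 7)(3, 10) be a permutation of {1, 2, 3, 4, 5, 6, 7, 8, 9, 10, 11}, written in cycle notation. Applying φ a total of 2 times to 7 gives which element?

7 lies in the 9-cycle (1, 2, 5, 8, 4, 6, 9, 11, 7).
Stepping 2 places around the cycle: 7 → 1 → 2.

2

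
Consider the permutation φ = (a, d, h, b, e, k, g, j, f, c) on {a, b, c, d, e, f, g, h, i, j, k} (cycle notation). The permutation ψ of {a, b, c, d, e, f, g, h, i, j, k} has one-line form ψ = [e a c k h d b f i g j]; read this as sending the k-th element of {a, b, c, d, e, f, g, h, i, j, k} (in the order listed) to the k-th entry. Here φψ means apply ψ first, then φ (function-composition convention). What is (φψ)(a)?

k

(φψ)(a) = φ(ψ(a)). ψ(a) = e, then φ(e) = k. So (φψ)(a) = k.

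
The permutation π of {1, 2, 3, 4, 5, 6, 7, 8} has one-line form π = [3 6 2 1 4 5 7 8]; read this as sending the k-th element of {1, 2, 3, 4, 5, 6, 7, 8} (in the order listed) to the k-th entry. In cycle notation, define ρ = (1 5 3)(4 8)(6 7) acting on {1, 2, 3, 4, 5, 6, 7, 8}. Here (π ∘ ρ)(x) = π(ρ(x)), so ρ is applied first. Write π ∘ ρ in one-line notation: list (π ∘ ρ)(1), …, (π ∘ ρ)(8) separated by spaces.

Chase each element through ρ then π: 1 → 5 → 4; 2 → 2 → 6; 3 → 1 → 3; 4 → 8 → 8; 5 → 3 → 2; 6 → 7 → 7; 7 → 6 → 5; 8 → 4 → 1.
So π ∘ ρ in one-line form is 4 6 3 8 2 7 5 1.

4 6 3 8 2 7 5 1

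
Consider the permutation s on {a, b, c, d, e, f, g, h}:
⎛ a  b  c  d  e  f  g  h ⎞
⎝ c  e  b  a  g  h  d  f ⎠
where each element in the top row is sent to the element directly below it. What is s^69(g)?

c

Tracing g → d → … returns to g after 6 steps, so g lies in a 6-cycle (a, c, b, e, g, d).
Powers repeat with period 6 on this cycle, and 69 mod 6 = 3, so s^69(g) = s^3(g).
Advancing 3 steps from g: g → d → a → c.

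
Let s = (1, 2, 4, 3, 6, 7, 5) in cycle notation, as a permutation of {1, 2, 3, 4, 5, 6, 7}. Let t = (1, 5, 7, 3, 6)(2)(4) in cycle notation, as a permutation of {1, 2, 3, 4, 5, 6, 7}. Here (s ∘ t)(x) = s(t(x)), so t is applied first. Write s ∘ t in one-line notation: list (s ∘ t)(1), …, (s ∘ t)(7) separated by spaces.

1 4 7 3 5 2 6

(s ∘ t)(x) = s(t(x)). Computing each image: s(t(1)) = s(5) = 1, s(t(2)) = s(2) = 4, s(t(3)) = s(6) = 7, s(t(4)) = s(4) = 3, s(t(5)) = s(7) = 5, s(t(6)) = s(1) = 2, s(t(7)) = s(3) = 6.
Hence s ∘ t = [1 4 7 3 5 2 6].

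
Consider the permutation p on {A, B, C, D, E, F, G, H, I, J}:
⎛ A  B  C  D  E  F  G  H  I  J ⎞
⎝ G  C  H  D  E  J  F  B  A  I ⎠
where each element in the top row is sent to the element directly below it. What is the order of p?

Decomposing into disjoint cycles gives cycle lengths 5, 3, 1, 1.
The order is lcm(5, 3) = 15.

15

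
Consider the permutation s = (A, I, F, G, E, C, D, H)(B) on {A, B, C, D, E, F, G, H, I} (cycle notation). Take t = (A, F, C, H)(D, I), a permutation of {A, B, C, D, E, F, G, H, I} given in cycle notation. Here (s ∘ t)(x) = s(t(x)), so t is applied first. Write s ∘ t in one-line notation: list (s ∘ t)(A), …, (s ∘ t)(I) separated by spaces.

For each element, apply t then s: A → F → G; B → B → B; C → H → A; D → I → F; E → E → C; F → C → D; G → G → E; H → A → I; I → D → H.
Collecting the images, s ∘ t = [G B A F C D E I H].

G B A F C D E I H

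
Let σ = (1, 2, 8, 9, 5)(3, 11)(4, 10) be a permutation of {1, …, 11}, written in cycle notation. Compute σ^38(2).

2 lies in the 5-cycle (1, 2, 8, 9, 5).
Since the cycle has length 5, σ^38 acts on it the same as σ^3 (38 mod 5 = 3).
Advancing 3 steps from 2: 2 → 8 → 9 → 5.

5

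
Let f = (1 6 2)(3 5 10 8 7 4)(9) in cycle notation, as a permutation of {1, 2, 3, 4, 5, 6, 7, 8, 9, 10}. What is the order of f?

The cycle type of f is (6, 3, 1).
The order of f is the least common multiple of its cycle lengths: lcm(6, 3) = 6.

6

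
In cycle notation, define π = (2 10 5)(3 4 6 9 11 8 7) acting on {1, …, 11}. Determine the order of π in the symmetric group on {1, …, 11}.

21

The cycle type of π is (7, 3, 1).
The order of π is the least common multiple of its cycle lengths: lcm(7, 3) = 21.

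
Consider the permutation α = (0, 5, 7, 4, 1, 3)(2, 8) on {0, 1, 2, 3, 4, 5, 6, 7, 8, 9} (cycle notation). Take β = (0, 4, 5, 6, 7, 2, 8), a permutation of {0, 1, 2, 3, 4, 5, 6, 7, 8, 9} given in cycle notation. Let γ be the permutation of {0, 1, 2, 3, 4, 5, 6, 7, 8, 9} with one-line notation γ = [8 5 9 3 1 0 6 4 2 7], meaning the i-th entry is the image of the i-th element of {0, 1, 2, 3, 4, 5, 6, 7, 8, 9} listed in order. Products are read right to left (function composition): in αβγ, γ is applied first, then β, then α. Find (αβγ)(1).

Chase 1: γ(1) = 5; β(5) = 6; α(6) = 6. Hence (αβγ)(1) = 6.

6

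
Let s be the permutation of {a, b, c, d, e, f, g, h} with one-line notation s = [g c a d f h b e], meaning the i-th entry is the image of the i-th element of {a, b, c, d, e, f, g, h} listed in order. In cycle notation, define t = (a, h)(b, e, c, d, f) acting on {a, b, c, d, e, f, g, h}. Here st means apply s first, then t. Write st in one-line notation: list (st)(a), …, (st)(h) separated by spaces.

For each element, apply s then t: a → g → g; b → c → d; c → a → h; d → d → f; e → f → b; f → h → a; g → b → e; h → e → c.
So st in one-line form is g d h f b a e c.

g d h f b a e c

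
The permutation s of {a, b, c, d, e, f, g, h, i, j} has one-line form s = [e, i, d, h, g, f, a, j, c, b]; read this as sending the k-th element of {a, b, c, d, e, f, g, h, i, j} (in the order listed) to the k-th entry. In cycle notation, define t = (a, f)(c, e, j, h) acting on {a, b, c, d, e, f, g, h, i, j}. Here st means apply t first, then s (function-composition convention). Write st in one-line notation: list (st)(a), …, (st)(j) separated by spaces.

Chase each element through t then s: a → f → f; b → b → i; c → e → g; d → d → h; e → j → b; f → a → e; g → g → a; h → c → d; i → i → c; j → h → j.
So st in one-line form is f i g h b e a d c j.

f i g h b e a d c j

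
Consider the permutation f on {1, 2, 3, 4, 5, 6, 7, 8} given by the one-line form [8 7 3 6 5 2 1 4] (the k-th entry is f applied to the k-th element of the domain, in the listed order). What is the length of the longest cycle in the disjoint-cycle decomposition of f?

6

Decomposing into disjoint cycles gives (1 8 4 6 2 7); the longest has length 6.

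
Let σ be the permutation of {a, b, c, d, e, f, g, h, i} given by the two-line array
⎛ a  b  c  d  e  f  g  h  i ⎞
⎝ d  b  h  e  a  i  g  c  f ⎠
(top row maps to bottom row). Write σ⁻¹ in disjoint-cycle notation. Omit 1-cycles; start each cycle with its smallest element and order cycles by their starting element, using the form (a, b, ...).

The cycle decomposition of σ is (a, d, e)(c, h)(f, i).
The inverse reverses every cycle; in canonical form, σ⁻¹ = (a, e, d)(c, h)(f, i).

(a, e, d)(c, h)(f, i)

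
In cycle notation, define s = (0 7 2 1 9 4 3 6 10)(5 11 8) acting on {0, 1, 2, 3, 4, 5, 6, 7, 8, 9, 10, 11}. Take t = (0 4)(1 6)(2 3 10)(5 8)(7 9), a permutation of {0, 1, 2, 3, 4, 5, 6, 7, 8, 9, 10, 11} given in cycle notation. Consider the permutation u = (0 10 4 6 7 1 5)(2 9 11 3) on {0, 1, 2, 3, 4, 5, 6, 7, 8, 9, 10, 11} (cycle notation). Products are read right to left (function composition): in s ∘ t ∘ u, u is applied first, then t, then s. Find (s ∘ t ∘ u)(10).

7

Apply the permutations in order: u(10) = 4, then t(4) = 0, then s(0) = 7. So (s ∘ t ∘ u)(10) = 7.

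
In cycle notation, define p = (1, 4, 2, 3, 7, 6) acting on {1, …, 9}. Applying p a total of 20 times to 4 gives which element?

3

4 lies in the 6-cycle (1, 4, 2, 3, 7, 6).
Since the cycle has length 6, p^20 acts on it the same as p^2 (20 mod 6 = 2).
Stepping 2 places around the cycle: 4 → 2 → 3.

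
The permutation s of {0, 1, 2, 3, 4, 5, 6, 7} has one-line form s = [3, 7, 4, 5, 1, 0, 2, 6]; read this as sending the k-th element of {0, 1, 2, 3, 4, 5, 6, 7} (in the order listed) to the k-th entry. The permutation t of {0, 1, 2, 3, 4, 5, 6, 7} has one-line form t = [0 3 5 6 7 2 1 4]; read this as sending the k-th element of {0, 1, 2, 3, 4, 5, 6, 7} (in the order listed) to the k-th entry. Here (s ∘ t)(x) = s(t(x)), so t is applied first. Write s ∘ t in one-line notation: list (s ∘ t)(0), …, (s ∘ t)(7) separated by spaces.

(s ∘ t)(x) = s(t(x)). Computing each image: s(t(0)) = s(0) = 3, s(t(1)) = s(3) = 5, s(t(2)) = s(5) = 0, s(t(3)) = s(6) = 2, s(t(4)) = s(7) = 6, s(t(5)) = s(2) = 4, s(t(6)) = s(1) = 7, s(t(7)) = s(4) = 1.
Hence s ∘ t = [3 5 0 2 6 4 7 1].

3 5 0 2 6 4 7 1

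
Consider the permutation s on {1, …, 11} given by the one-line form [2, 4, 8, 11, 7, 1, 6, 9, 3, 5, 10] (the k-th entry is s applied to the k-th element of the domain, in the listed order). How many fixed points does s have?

0

No element satisfies s(x) = x, so there are 0 fixed points.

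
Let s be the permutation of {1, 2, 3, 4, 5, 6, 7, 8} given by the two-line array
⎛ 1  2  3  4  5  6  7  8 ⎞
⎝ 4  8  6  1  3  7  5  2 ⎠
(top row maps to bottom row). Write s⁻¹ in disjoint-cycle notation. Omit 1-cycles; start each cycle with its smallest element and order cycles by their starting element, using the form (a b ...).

(1 4)(2 8)(3 5 7 6)

The cycle decomposition of s is (1 4)(2 8)(3 6 7 5).
The inverse reverses every cycle; in canonical form, s⁻¹ = (1 4)(2 8)(3 5 7 6).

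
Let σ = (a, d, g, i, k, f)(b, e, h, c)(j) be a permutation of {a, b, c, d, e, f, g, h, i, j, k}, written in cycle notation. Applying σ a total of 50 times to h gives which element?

b

h lies in the 4-cycle (b, e, h, c).
On a 4-cycle, σ^4 is the identity, so σ^50 = σ^2 there (50 ≡ 2 mod 4).
Advancing 2 steps from h: h → c → b.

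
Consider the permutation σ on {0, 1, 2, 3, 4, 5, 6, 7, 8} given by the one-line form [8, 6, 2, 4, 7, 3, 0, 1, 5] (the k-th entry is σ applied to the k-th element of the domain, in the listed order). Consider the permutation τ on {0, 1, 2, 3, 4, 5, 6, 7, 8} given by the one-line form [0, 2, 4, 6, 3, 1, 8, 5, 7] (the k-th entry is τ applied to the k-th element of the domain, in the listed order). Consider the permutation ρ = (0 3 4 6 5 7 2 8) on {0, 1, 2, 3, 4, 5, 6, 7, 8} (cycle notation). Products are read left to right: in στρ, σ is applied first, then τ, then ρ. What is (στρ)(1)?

Chase 1: σ(1) = 6; τ(6) = 8; ρ(8) = 0. Hence (στρ)(1) = 0.

0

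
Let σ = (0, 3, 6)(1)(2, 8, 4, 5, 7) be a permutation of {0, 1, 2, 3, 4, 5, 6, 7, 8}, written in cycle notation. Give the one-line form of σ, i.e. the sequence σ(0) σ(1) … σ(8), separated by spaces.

Reading each image from the cycles: 0↦3, 1↦1, 2↦8, 3↦6, 4↦5, 5↦7, 6↦0, 7↦2, 8↦4.
Listing these in domain order gives 3 1 8 6 5 7 0 2 4.

3 1 8 6 5 7 0 2 4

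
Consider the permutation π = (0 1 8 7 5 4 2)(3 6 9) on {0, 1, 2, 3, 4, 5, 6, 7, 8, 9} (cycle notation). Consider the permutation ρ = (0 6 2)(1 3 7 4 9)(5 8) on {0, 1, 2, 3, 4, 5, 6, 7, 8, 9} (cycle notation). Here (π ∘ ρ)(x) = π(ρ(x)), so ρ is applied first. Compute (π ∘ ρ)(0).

9

First apply ρ: ρ(0) = 6, then π(6) = 9. Thus (π ∘ ρ)(0) = 9.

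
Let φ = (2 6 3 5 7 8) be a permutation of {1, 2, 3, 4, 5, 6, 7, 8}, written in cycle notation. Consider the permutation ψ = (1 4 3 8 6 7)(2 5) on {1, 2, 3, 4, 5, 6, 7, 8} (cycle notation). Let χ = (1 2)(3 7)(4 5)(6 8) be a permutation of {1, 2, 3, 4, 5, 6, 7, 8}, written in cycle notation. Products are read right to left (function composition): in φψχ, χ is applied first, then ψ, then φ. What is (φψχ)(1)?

Chase 1: χ(1) = 2; ψ(2) = 5; φ(5) = 7. Hence (φψχ)(1) = 7.

7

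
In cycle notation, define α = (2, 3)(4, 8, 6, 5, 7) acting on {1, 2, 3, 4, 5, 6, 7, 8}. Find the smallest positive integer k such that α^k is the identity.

10

The disjoint cycles have lengths 5, 2, 1.
The order of α is the least common multiple of its cycle lengths: lcm(5, 2) = 10.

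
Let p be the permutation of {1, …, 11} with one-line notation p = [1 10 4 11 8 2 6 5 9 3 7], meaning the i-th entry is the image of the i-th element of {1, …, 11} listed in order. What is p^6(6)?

Tracing 6 → 2 → … returns to 6 after 7 steps, so 6 lies in a 7-cycle (2 10 3 4 11 7 6).
Advancing 6 steps from 6: 6 → 2 → 10 → 3 → 4 → 11 → 7.

7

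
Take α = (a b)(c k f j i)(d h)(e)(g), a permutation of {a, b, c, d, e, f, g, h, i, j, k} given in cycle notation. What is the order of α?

The cycle type of α is (5, 2, 2, 1, 1).
Since disjoint cycles commute, ord(α) = lcm(5, 2, 2) = 10.

10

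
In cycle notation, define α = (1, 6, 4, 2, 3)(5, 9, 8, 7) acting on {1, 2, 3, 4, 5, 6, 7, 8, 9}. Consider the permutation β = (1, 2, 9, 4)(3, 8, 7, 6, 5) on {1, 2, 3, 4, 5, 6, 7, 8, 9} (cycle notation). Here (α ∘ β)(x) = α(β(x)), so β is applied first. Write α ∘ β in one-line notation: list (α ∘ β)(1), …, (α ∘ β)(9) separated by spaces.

3 8 7 6 1 9 4 5 2

(α ∘ β)(x) = α(β(x)). Computing each image: α(β(1)) = α(2) = 3, α(β(2)) = α(9) = 8, α(β(3)) = α(8) = 7, α(β(4)) = α(1) = 6, α(β(5)) = α(3) = 1, α(β(6)) = α(5) = 9, α(β(7)) = α(6) = 4, α(β(8)) = α(7) = 5, α(β(9)) = α(4) = 2.
Hence α ∘ β = [3 8 7 6 1 9 4 5 2].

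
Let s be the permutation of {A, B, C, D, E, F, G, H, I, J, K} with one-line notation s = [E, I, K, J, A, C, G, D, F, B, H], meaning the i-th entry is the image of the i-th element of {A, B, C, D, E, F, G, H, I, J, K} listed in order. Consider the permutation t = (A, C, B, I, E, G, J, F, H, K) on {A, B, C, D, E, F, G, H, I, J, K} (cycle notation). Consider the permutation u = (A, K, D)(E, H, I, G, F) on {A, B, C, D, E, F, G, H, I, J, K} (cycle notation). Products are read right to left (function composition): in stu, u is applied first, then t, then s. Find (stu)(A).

E

(stu)(A) = s(t(u(A))). u(A) = K, then t(K) = A, then s(A) = E, so the result is E.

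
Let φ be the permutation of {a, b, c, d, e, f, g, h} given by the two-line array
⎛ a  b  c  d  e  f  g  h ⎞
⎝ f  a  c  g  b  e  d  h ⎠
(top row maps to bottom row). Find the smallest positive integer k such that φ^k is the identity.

Decomposing into disjoint cycles gives cycle lengths 4, 2, 1, 1.
The order of φ is the least common multiple of its cycle lengths: lcm(4, 2) = 4.

4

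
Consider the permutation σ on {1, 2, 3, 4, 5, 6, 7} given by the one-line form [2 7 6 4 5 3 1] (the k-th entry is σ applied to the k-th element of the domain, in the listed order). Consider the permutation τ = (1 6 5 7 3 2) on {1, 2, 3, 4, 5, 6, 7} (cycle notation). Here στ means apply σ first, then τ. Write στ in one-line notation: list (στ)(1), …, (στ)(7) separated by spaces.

Chase each element through σ then τ: 1 → 2 → 1; 2 → 7 → 3; 3 → 6 → 5; 4 → 4 → 4; 5 → 5 → 7; 6 → 3 → 2; 7 → 1 → 6.
Collecting the images, στ = [1 3 5 4 7 2 6].

1 3 5 4 7 2 6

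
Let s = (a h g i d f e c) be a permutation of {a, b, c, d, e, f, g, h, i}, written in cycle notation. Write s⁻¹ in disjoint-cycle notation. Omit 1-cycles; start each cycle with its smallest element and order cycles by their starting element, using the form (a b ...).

If s sends a → b within a cycle, s⁻¹ sends b → a; equivalently, reverse each cycle.
Reversing each cycle of s and rotating so the smallest element leads gives (a c e f d i g h).

(a c e f d i g h)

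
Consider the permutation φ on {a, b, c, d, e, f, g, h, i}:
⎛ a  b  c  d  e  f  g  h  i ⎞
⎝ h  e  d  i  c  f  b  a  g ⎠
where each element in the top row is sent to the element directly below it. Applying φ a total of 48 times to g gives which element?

Tracing g → b → … returns to g after 6 steps, so g lies in a 6-cycle (b e c d i g).
Powers repeat with period 6 on this cycle, and 48 mod 6 = 0, so φ^48(g) = φ^0(g).
So φ^48(g) = g.

g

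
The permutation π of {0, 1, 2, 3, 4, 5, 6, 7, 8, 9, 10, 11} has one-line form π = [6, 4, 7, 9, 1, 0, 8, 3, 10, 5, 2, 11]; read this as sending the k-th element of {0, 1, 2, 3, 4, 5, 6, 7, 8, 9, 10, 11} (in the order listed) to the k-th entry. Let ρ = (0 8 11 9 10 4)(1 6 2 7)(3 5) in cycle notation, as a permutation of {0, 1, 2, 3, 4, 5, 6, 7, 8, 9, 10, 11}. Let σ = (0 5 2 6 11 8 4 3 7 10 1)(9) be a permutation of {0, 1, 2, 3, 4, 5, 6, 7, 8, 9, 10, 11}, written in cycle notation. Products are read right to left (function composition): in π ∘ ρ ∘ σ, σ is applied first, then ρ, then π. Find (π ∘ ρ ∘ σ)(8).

6

Chase 8: σ(8) = 4; ρ(4) = 0; π(0) = 6. Hence (π ∘ ρ ∘ σ)(8) = 6.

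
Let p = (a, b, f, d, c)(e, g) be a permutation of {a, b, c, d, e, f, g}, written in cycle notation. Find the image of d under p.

Within (a, b, f, d, c), d ↦ c.

c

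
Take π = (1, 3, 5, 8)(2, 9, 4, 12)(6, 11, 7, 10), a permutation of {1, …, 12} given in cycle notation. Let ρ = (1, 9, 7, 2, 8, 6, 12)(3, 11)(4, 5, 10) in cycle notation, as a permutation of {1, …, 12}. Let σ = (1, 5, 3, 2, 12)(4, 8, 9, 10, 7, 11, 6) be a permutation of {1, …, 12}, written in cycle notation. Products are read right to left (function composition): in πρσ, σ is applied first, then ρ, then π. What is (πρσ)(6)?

8

Apply the permutations in order: σ(6) = 4, then ρ(4) = 5, then π(5) = 8. So (πρσ)(6) = 8.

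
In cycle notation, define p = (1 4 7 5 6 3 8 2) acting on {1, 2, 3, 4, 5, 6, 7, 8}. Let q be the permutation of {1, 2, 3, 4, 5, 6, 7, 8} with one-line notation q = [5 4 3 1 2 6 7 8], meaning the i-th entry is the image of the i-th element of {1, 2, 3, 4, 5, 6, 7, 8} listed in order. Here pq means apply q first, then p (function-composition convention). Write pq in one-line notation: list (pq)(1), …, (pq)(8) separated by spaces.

Chase each element through q then p: 1 → 5 → 6; 2 → 4 → 7; 3 → 3 → 8; 4 → 1 → 4; 5 → 2 → 1; 6 → 6 → 3; 7 → 7 → 5; 8 → 8 → 2.
So pq in one-line form is 6 7 8 4 1 3 5 2.

6 7 8 4 1 3 5 2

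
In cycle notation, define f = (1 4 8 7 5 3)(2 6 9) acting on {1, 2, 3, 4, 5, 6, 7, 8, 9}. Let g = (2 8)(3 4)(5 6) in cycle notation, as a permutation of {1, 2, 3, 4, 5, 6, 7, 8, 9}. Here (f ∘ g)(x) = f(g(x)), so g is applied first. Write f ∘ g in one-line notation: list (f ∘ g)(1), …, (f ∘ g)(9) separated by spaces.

(f ∘ g)(x) = f(g(x)). Computing each image: f(g(1)) = f(1) = 4, f(g(2)) = f(8) = 7, f(g(3)) = f(4) = 8, f(g(4)) = f(3) = 1, f(g(5)) = f(6) = 9, f(g(6)) = f(5) = 3, f(g(7)) = f(7) = 5, f(g(8)) = f(2) = 6, f(g(9)) = f(9) = 2.
Hence f ∘ g = [4 7 8 1 9 3 5 6 2].

4 7 8 1 9 3 5 6 2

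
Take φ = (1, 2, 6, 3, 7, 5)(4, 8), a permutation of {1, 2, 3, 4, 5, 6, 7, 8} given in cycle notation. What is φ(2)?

6

Within (1, 2, 6, 3, 7, 5), 2 ↦ 6.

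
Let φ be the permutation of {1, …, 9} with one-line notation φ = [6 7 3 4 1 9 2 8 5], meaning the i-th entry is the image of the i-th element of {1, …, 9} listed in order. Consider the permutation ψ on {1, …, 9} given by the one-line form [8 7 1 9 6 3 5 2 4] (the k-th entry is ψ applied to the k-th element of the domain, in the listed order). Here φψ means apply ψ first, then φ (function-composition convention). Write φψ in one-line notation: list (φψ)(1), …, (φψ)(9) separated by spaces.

Chase each element through ψ then φ: 1 → 8 → 8; 2 → 7 → 2; 3 → 1 → 6; 4 → 9 → 5; 5 → 6 → 9; 6 → 3 → 3; 7 → 5 → 1; 8 → 2 → 7; 9 → 4 → 4.
So φψ in one-line form is 8 2 6 5 9 3 1 7 4.

8 2 6 5 9 3 1 7 4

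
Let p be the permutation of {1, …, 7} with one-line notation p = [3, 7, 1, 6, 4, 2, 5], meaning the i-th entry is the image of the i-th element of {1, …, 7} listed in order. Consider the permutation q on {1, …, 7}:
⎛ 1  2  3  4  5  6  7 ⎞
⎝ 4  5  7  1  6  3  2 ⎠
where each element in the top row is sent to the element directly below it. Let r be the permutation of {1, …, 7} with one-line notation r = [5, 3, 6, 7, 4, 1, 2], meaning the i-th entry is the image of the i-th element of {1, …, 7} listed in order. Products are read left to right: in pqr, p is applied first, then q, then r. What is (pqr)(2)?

3

Apply the permutations in order: p(2) = 7, then q(7) = 2, then r(2) = 3. So (pqr)(2) = 3.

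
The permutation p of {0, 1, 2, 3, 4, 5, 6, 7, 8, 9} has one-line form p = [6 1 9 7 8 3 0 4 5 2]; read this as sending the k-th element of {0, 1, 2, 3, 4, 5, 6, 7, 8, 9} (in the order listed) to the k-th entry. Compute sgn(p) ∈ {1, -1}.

In disjoint-cycle form the cycle lengths are 5, 2, 2, 1.
A cycle is odd iff its length is even; p has 2 even-length cycles, so sgn(p) = (−1)^2 and p is even.

1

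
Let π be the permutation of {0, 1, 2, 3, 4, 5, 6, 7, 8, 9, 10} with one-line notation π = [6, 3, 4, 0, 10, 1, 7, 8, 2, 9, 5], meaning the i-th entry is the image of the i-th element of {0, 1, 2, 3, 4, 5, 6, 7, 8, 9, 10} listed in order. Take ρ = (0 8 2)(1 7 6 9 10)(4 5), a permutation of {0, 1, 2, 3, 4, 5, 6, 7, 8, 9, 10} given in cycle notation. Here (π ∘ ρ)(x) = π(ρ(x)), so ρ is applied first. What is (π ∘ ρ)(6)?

9

ρ(6) = 9, then π(9) = 9; composing gives (π ∘ ρ)(6) = 9.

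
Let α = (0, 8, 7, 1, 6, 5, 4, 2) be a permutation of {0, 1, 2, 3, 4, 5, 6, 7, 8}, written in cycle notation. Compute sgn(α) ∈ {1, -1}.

-1

The cycle lengths are 8, 1.
A cycle is odd iff its length is even; α has 1 even-length cycle, so sgn(α) = (−1)^1 and α is odd.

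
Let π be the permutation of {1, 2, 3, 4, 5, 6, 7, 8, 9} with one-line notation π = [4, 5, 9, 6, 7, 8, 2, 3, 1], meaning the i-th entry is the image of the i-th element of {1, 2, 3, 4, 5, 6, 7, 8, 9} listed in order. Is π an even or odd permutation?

odd

In disjoint-cycle form the cycle lengths are 6, 3.
A cycle is odd iff its length is even; π has 1 even-length cycle, so sgn(π) = (−1)^1 and π is odd.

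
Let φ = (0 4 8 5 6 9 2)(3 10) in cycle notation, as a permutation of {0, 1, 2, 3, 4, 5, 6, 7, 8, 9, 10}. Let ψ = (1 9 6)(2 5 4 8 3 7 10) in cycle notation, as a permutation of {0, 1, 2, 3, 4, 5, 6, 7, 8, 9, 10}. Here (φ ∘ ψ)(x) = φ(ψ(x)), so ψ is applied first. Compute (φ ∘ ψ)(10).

First apply ψ: ψ(10) = 2, then φ(2) = 0. Thus (φ ∘ ψ)(10) = 0.

0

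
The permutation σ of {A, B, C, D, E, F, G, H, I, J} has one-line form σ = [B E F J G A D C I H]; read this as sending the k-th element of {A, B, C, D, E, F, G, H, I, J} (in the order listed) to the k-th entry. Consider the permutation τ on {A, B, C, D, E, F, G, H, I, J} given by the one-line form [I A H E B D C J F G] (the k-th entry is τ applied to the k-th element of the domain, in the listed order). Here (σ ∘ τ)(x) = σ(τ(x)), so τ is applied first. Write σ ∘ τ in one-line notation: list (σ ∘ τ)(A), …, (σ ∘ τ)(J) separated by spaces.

(σ ∘ τ)(x) = σ(τ(x)). Computing each image: σ(τ(A)) = σ(I) = I, σ(τ(B)) = σ(A) = B, σ(τ(C)) = σ(H) = C, σ(τ(D)) = σ(E) = G, σ(τ(E)) = σ(B) = E, σ(τ(F)) = σ(D) = J, σ(τ(G)) = σ(C) = F, σ(τ(H)) = σ(J) = H, σ(τ(I)) = σ(F) = A, σ(τ(J)) = σ(G) = D.
Hence σ ∘ τ = [I B C G E J F H A D].

I B C G E J F H A D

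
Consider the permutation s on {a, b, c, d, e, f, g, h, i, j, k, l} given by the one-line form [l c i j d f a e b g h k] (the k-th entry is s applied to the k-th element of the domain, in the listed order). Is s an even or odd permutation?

In disjoint-cycle form the cycle lengths are 8, 3, 1.
A cycle of length ℓ contributes ℓ−1 transpositions, so s is a product of 7 + 2 = 9 transpositions — odd.

odd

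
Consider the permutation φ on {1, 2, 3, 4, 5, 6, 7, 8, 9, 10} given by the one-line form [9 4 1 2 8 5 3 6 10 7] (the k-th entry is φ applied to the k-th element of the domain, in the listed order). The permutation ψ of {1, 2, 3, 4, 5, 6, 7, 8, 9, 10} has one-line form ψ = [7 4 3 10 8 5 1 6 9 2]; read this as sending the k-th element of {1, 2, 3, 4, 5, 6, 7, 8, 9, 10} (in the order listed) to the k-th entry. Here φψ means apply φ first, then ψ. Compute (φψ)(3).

7

First apply φ: φ(3) = 1, then ψ(1) = 7. Thus (φψ)(3) = 7.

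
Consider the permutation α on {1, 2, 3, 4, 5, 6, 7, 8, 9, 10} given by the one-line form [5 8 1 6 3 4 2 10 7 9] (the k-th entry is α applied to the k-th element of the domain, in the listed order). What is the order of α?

30

Writing α as disjoint cycles, the cycle lengths are 5, 3, 2.
The order is lcm(5, 3, 2) = 30.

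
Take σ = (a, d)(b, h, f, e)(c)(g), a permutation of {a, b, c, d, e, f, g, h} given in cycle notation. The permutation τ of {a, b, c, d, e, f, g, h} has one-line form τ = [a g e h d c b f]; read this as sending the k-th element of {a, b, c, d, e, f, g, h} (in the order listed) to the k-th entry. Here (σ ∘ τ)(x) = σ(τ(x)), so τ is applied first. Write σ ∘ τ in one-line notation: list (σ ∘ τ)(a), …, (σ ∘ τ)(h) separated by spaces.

(σ ∘ τ)(x) = σ(τ(x)). Computing each image: σ(τ(a)) = σ(a) = d, σ(τ(b)) = σ(g) = g, σ(τ(c)) = σ(e) = b, σ(τ(d)) = σ(h) = f, σ(τ(e)) = σ(d) = a, σ(τ(f)) = σ(c) = c, σ(τ(g)) = σ(b) = h, σ(τ(h)) = σ(f) = e.
Hence σ ∘ τ = [d g b f a c h e].

d g b f a c h e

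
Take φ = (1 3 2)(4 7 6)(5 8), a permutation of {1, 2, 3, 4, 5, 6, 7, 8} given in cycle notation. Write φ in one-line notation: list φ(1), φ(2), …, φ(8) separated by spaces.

Image by image: 1→3, 2→1, 3→2, 4→7, 5→8, 6→4, 7→6, 8→5.
So the one-line form is 3 1 2 7 8 4 6 5.

3 1 2 7 8 4 6 5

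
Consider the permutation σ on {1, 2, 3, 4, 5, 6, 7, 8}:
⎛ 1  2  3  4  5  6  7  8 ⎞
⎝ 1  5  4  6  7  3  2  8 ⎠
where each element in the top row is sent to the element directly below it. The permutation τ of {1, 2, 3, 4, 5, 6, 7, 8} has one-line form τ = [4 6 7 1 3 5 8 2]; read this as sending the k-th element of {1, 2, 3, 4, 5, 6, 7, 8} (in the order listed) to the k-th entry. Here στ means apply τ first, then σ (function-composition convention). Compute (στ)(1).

6

τ(1) = 4, then σ(4) = 6; composing gives (στ)(1) = 6.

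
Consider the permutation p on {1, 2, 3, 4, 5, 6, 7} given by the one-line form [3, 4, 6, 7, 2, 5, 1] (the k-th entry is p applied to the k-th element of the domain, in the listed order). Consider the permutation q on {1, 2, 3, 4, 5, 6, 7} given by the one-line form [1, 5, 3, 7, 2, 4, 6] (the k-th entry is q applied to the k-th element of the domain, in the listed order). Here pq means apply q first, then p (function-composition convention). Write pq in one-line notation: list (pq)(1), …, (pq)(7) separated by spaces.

3 2 6 1 4 7 5

Chase each element through q then p: 1 → 1 → 3; 2 → 5 → 2; 3 → 3 → 6; 4 → 7 → 1; 5 → 2 → 4; 6 → 4 → 7; 7 → 6 → 5.
So pq in one-line form is 3 2 6 1 4 7 5.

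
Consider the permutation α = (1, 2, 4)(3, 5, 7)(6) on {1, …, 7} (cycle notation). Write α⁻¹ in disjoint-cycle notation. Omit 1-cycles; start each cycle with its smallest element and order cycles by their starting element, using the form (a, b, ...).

(1, 4, 2)(3, 7, 5)

Inverting a permutation written in cycle notation just reverses the order within every cycle.
Reversing each cycle of α and rotating so the smallest element leads gives (1, 4, 2)(3, 7, 5).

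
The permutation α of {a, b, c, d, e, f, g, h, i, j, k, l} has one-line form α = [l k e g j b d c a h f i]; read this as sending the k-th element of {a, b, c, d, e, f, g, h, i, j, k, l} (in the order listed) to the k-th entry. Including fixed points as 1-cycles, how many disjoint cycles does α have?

4

The cycle decomposition is (a l i)(b k f)(c e j h)(d g), which has 4 cycles (counting 1-cycles).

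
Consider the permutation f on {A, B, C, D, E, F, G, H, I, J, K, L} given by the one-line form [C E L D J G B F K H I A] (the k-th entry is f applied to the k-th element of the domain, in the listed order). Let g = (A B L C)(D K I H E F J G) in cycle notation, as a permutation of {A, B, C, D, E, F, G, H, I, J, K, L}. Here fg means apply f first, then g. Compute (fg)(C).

C

f(C) = L, then g(L) = C; composing gives (fg)(C) = C.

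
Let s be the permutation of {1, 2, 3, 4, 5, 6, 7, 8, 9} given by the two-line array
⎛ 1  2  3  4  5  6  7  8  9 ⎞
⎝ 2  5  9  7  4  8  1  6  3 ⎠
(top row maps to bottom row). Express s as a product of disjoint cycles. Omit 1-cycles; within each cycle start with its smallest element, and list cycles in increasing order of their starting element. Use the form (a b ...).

(1 2 5 4 7)(3 9)(6 8)

Iterating s from 1 gives 1 → 2 → 5 → 4 → 7 → 1; that is the 5-cycle (1 2 5 4 7).
Continuing from each remaining unvisited element yields (1 2 5 4 7)(3 9)(6 8).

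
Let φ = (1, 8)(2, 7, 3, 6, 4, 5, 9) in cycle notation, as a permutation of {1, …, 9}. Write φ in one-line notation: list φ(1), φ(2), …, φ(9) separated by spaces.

8 7 6 5 9 4 3 1 2

Image by image: 1↦8, 2↦7, 3↦6, 4↦5, 5↦9, 6↦4, 7↦3, 8↦1, 9↦2.
Listing these in domain order gives 8 7 6 5 9 4 3 1 2.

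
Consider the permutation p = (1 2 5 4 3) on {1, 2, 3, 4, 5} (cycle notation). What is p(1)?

Within (1 2 5 4 3), 1 ↦ 2.

2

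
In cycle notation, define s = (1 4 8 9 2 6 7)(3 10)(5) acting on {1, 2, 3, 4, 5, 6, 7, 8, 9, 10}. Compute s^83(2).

9

2 lies in the 7-cycle (1 4 8 9 2 6 7).
Since the cycle has length 7, s^83 acts on it the same as s^6 (83 mod 7 = 6).
Advancing 6 steps from 2: 2 → 6 → 7 → 1 → 4 → 8 → 9.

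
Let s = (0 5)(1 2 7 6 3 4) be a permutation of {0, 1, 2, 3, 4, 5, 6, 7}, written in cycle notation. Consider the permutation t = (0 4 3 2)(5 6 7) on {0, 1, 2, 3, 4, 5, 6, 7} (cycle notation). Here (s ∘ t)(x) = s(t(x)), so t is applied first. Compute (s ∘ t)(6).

First apply t: t(6) = 7, then s(7) = 6. Thus (s ∘ t)(6) = 6.

6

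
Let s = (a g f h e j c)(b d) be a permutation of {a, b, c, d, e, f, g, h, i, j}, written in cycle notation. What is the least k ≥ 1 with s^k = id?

14

The disjoint cycles have lengths 7, 2, 1.
The order is lcm(7, 2) = 14.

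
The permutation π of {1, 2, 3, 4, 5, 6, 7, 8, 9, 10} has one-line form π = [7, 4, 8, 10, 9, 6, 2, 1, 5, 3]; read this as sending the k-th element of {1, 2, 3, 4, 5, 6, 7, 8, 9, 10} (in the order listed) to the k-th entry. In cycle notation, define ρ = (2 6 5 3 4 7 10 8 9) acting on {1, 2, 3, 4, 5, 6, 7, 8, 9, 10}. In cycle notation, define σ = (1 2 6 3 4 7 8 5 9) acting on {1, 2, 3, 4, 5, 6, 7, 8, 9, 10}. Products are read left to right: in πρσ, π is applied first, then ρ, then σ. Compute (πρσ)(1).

10

Apply the permutations in order: π(1) = 7, then ρ(7) = 10, then σ(10) = 10. So (πρσ)(1) = 10.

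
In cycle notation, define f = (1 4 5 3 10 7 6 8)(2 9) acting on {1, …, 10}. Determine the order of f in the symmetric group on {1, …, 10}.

The cycle type of f is (8, 2).
The order of f is the least common multiple of its cycle lengths: lcm(8, 2) = 8.

8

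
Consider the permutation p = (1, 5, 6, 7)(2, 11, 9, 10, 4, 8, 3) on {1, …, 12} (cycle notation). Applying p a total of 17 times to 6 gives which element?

6 lies in the 4-cycle (1, 5, 6, 7).
Powers repeat with period 4 on this cycle, and 17 mod 4 = 1, so p^17(6) = p^1(6).
Stepping 1 place around the cycle: 6 → 7.

7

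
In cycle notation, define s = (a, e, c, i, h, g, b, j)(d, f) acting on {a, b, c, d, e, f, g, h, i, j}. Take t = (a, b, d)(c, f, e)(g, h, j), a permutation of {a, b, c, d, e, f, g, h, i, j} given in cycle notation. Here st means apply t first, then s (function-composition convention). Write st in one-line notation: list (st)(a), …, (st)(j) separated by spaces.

Chase each element through t then s: a → b → j; b → d → f; c → f → d; d → a → e; e → c → i; f → e → c; g → h → g; h → j → a; i → i → h; j → g → b.
Collecting the images, st = [j f d e i c g a h b].

j f d e i c g a h b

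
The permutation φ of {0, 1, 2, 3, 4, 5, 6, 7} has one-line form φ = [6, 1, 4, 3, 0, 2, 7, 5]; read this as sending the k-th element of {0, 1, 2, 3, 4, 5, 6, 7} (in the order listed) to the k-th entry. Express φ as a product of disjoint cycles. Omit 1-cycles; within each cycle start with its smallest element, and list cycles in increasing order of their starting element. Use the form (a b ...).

From 0: 0 → 6 → 7 → 5 → 2 → 4 → 0, closing the cycle (0 6 7 5 2 4).
Repeating from the next unused element and collecting all non-trivial cycles gives (0 6 7 5 2 4).

(0 6 7 5 2 4)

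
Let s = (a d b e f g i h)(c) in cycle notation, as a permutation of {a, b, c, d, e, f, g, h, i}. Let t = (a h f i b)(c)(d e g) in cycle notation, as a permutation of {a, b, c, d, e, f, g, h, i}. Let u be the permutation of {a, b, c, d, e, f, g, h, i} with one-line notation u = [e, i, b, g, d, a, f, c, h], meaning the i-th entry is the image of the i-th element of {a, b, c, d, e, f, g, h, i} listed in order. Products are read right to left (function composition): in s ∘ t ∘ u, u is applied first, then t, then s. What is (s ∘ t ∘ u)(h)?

Chase h: u(h) = c; t(c) = c; s(c) = c. Hence (s ∘ t ∘ u)(h) = c.

c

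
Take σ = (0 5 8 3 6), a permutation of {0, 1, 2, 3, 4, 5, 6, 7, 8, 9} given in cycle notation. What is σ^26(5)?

8

5 lies in the 5-cycle (0 5 8 3 6).
Since the cycle has length 5, σ^26 acts on it the same as σ^1 (26 mod 5 = 1).
Advancing 1 step from 5: 5 → 8.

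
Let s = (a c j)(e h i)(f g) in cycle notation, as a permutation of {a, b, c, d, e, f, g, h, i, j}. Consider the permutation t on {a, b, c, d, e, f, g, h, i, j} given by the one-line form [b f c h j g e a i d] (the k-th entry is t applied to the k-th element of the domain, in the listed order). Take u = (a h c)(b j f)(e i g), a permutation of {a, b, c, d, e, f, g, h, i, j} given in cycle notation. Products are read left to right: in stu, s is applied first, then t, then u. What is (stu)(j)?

Chase j: s(j) = a; t(a) = b; u(b) = j. Hence (stu)(j) = j.

j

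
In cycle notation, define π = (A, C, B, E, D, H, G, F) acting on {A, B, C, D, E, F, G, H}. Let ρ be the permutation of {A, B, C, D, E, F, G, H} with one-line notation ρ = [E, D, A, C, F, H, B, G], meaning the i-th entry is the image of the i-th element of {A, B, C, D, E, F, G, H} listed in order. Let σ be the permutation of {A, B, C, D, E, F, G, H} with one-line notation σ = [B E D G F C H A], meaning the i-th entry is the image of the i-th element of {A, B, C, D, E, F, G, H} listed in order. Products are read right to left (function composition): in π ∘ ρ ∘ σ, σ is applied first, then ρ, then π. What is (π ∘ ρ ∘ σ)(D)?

E

Apply the permutations in order: σ(D) = G, then ρ(G) = B, then π(B) = E. So (π ∘ ρ ∘ σ)(D) = E.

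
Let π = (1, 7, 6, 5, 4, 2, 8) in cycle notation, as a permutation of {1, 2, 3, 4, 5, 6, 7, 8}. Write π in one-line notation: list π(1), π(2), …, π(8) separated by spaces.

Image by image: 1→7, 2→8, 3→3, 4→2, 5→4, 6→5, 7→6, 8→1.
Listing these in domain order gives 7 8 3 2 4 5 6 1.

7 8 3 2 4 5 6 1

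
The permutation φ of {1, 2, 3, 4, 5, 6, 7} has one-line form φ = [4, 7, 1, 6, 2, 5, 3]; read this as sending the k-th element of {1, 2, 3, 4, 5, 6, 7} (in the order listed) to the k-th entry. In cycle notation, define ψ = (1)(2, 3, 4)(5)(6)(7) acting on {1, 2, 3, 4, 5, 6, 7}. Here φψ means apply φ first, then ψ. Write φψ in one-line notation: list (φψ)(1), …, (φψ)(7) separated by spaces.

2 7 1 6 3 5 4

For each element, apply φ then ψ: 1 → 4 → 2; 2 → 7 → 7; 3 → 1 → 1; 4 → 6 → 6; 5 → 2 → 3; 6 → 5 → 5; 7 → 3 → 4.
So φψ in one-line form is 2 7 1 6 3 5 4.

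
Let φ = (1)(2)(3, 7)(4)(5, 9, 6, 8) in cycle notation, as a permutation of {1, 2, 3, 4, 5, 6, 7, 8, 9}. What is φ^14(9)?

9 lies in the 4-cycle (5, 9, 6, 8).
Powers repeat with period 4 on this cycle, and 14 mod 4 = 2, so φ^14(9) = φ^2(9).
Advancing 2 steps from 9: 9 → 6 → 8.

8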